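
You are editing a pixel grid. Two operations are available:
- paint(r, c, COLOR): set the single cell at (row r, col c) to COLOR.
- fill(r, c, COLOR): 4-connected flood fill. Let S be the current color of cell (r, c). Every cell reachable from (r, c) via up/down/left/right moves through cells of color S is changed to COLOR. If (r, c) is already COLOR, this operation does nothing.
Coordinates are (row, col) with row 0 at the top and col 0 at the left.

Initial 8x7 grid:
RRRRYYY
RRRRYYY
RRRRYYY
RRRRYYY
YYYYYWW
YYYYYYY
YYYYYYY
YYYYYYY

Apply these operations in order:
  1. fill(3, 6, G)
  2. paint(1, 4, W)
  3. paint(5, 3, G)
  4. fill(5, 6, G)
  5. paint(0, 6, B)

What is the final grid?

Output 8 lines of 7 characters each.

Answer: RRRRGGB
RRRRWGG
RRRRGGG
RRRRGGG
GGGGGWW
GGGGGGG
GGGGGGG
GGGGGGG

Derivation:
After op 1 fill(3,6,G) [38 cells changed]:
RRRRGGG
RRRRGGG
RRRRGGG
RRRRGGG
GGGGGWW
GGGGGGG
GGGGGGG
GGGGGGG
After op 2 paint(1,4,W):
RRRRGGG
RRRRWGG
RRRRGGG
RRRRGGG
GGGGGWW
GGGGGGG
GGGGGGG
GGGGGGG
After op 3 paint(5,3,G):
RRRRGGG
RRRRWGG
RRRRGGG
RRRRGGG
GGGGGWW
GGGGGGG
GGGGGGG
GGGGGGG
After op 4 fill(5,6,G) [0 cells changed]:
RRRRGGG
RRRRWGG
RRRRGGG
RRRRGGG
GGGGGWW
GGGGGGG
GGGGGGG
GGGGGGG
After op 5 paint(0,6,B):
RRRRGGB
RRRRWGG
RRRRGGG
RRRRGGG
GGGGGWW
GGGGGGG
GGGGGGG
GGGGGGG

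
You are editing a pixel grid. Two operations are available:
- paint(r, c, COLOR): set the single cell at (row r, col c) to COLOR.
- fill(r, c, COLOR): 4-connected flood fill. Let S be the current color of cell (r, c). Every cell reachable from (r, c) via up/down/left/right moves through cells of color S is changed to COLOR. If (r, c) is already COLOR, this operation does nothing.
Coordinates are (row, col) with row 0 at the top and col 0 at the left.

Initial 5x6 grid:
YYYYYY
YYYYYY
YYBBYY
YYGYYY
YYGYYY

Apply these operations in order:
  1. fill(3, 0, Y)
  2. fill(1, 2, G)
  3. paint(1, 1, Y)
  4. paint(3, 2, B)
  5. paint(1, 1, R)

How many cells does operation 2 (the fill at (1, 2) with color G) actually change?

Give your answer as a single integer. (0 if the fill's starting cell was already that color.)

Answer: 26

Derivation:
After op 1 fill(3,0,Y) [0 cells changed]:
YYYYYY
YYYYYY
YYBBYY
YYGYYY
YYGYYY
After op 2 fill(1,2,G) [26 cells changed]:
GGGGGG
GGGGGG
GGBBGG
GGGGGG
GGGGGG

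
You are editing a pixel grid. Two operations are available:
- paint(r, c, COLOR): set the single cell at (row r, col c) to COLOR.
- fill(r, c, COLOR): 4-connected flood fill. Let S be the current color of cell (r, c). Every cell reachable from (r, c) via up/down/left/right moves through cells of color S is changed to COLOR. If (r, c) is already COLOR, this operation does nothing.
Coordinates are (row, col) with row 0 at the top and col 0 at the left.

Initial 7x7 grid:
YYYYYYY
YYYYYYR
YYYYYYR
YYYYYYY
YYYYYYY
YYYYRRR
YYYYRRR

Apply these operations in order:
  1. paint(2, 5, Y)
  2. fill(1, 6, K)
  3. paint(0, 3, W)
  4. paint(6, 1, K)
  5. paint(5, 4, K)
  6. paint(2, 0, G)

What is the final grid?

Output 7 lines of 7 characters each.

Answer: YYYWYYY
YYYYYYK
GYYYYYK
YYYYYYY
YYYYYYY
YYYYKRR
YKYYRRR

Derivation:
After op 1 paint(2,5,Y):
YYYYYYY
YYYYYYR
YYYYYYR
YYYYYYY
YYYYYYY
YYYYRRR
YYYYRRR
After op 2 fill(1,6,K) [2 cells changed]:
YYYYYYY
YYYYYYK
YYYYYYK
YYYYYYY
YYYYYYY
YYYYRRR
YYYYRRR
After op 3 paint(0,3,W):
YYYWYYY
YYYYYYK
YYYYYYK
YYYYYYY
YYYYYYY
YYYYRRR
YYYYRRR
After op 4 paint(6,1,K):
YYYWYYY
YYYYYYK
YYYYYYK
YYYYYYY
YYYYYYY
YYYYRRR
YKYYRRR
After op 5 paint(5,4,K):
YYYWYYY
YYYYYYK
YYYYYYK
YYYYYYY
YYYYYYY
YYYYKRR
YKYYRRR
After op 6 paint(2,0,G):
YYYWYYY
YYYYYYK
GYYYYYK
YYYYYYY
YYYYYYY
YYYYKRR
YKYYRRR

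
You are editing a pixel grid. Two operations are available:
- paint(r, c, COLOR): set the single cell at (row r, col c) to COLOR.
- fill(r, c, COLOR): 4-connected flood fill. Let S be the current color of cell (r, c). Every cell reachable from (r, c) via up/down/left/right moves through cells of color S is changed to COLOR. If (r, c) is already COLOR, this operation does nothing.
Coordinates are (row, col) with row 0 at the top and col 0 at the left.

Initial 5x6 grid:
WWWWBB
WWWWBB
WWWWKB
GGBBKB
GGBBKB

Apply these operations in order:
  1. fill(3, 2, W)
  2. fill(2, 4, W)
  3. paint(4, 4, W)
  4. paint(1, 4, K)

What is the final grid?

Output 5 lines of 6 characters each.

After op 1 fill(3,2,W) [4 cells changed]:
WWWWBB
WWWWBB
WWWWKB
GGWWKB
GGWWKB
After op 2 fill(2,4,W) [3 cells changed]:
WWWWBB
WWWWBB
WWWWWB
GGWWWB
GGWWWB
After op 3 paint(4,4,W):
WWWWBB
WWWWBB
WWWWWB
GGWWWB
GGWWWB
After op 4 paint(1,4,K):
WWWWBB
WWWWKB
WWWWWB
GGWWWB
GGWWWB

Answer: WWWWBB
WWWWKB
WWWWWB
GGWWWB
GGWWWB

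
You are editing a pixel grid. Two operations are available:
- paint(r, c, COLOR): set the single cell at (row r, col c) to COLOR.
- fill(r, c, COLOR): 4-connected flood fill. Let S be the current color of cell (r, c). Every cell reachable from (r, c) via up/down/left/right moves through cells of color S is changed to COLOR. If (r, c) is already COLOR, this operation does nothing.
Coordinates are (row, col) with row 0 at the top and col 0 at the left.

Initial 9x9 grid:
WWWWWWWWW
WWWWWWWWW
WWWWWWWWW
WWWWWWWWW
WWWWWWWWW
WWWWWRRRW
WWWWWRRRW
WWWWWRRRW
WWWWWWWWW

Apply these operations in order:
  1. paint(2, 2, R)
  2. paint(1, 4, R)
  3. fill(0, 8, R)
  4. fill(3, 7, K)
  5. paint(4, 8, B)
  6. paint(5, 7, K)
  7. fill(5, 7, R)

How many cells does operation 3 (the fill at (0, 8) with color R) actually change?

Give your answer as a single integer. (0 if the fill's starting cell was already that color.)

Answer: 70

Derivation:
After op 1 paint(2,2,R):
WWWWWWWWW
WWWWWWWWW
WWRWWWWWW
WWWWWWWWW
WWWWWWWWW
WWWWWRRRW
WWWWWRRRW
WWWWWRRRW
WWWWWWWWW
After op 2 paint(1,4,R):
WWWWWWWWW
WWWWRWWWW
WWRWWWWWW
WWWWWWWWW
WWWWWWWWW
WWWWWRRRW
WWWWWRRRW
WWWWWRRRW
WWWWWWWWW
After op 3 fill(0,8,R) [70 cells changed]:
RRRRRRRRR
RRRRRRRRR
RRRRRRRRR
RRRRRRRRR
RRRRRRRRR
RRRRRRRRR
RRRRRRRRR
RRRRRRRRR
RRRRRRRRR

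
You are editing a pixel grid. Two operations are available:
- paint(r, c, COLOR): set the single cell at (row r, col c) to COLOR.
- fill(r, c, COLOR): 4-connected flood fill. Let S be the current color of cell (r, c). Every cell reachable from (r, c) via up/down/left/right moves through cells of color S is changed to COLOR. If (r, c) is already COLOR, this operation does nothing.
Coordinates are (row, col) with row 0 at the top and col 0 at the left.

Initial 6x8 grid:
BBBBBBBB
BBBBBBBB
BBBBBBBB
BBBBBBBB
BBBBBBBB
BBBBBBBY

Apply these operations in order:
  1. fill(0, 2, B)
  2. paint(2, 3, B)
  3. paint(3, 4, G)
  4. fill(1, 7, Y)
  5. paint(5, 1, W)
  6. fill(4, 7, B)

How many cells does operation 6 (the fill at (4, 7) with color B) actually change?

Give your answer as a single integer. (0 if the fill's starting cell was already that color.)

After op 1 fill(0,2,B) [0 cells changed]:
BBBBBBBB
BBBBBBBB
BBBBBBBB
BBBBBBBB
BBBBBBBB
BBBBBBBY
After op 2 paint(2,3,B):
BBBBBBBB
BBBBBBBB
BBBBBBBB
BBBBBBBB
BBBBBBBB
BBBBBBBY
After op 3 paint(3,4,G):
BBBBBBBB
BBBBBBBB
BBBBBBBB
BBBBGBBB
BBBBBBBB
BBBBBBBY
After op 4 fill(1,7,Y) [46 cells changed]:
YYYYYYYY
YYYYYYYY
YYYYYYYY
YYYYGYYY
YYYYYYYY
YYYYYYYY
After op 5 paint(5,1,W):
YYYYYYYY
YYYYYYYY
YYYYYYYY
YYYYGYYY
YYYYYYYY
YWYYYYYY
After op 6 fill(4,7,B) [46 cells changed]:
BBBBBBBB
BBBBBBBB
BBBBBBBB
BBBBGBBB
BBBBBBBB
BWBBBBBB

Answer: 46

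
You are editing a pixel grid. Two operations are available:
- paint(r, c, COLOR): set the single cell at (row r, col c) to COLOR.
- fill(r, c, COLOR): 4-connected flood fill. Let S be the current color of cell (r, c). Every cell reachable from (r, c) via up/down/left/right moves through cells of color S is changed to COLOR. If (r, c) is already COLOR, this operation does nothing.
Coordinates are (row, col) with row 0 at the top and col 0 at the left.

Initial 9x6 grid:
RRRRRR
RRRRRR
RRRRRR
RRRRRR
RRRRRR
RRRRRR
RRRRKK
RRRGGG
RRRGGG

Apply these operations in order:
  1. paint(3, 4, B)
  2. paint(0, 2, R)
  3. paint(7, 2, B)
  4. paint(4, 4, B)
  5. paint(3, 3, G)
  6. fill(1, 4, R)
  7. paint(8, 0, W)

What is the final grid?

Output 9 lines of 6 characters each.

After op 1 paint(3,4,B):
RRRRRR
RRRRRR
RRRRRR
RRRRBR
RRRRRR
RRRRRR
RRRRKK
RRRGGG
RRRGGG
After op 2 paint(0,2,R):
RRRRRR
RRRRRR
RRRRRR
RRRRBR
RRRRRR
RRRRRR
RRRRKK
RRRGGG
RRRGGG
After op 3 paint(7,2,B):
RRRRRR
RRRRRR
RRRRRR
RRRRBR
RRRRRR
RRRRRR
RRRRKK
RRBGGG
RRRGGG
After op 4 paint(4,4,B):
RRRRRR
RRRRRR
RRRRRR
RRRRBR
RRRRBR
RRRRRR
RRRRKK
RRBGGG
RRRGGG
After op 5 paint(3,3,G):
RRRRRR
RRRRRR
RRRRRR
RRRGBR
RRRRBR
RRRRRR
RRRRKK
RRBGGG
RRRGGG
After op 6 fill(1,4,R) [0 cells changed]:
RRRRRR
RRRRRR
RRRRRR
RRRGBR
RRRRBR
RRRRRR
RRRRKK
RRBGGG
RRRGGG
After op 7 paint(8,0,W):
RRRRRR
RRRRRR
RRRRRR
RRRGBR
RRRRBR
RRRRRR
RRRRKK
RRBGGG
WRRGGG

Answer: RRRRRR
RRRRRR
RRRRRR
RRRGBR
RRRRBR
RRRRRR
RRRRKK
RRBGGG
WRRGGG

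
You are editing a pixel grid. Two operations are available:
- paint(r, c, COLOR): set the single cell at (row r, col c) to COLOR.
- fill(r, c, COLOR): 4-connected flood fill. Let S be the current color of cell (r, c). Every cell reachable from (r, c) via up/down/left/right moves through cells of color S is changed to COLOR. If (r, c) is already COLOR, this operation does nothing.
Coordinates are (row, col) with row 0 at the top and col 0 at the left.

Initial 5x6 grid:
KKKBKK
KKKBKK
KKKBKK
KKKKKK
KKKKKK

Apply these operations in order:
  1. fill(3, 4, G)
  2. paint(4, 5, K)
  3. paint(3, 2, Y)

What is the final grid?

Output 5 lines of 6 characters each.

After op 1 fill(3,4,G) [27 cells changed]:
GGGBGG
GGGBGG
GGGBGG
GGGGGG
GGGGGG
After op 2 paint(4,5,K):
GGGBGG
GGGBGG
GGGBGG
GGGGGG
GGGGGK
After op 3 paint(3,2,Y):
GGGBGG
GGGBGG
GGGBGG
GGYGGG
GGGGGK

Answer: GGGBGG
GGGBGG
GGGBGG
GGYGGG
GGGGGK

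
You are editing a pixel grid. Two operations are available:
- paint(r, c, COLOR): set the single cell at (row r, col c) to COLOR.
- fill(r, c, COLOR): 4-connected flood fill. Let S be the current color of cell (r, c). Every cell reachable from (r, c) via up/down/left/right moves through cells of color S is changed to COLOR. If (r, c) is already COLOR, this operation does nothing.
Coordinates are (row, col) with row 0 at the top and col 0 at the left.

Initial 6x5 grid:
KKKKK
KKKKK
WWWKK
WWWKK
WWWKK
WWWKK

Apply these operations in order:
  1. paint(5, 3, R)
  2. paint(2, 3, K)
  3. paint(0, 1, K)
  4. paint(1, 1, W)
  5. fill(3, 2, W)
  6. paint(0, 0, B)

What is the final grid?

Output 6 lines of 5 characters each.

Answer: BKKKK
KWKKK
WWWKK
WWWKK
WWWKK
WWWRK

Derivation:
After op 1 paint(5,3,R):
KKKKK
KKKKK
WWWKK
WWWKK
WWWKK
WWWRK
After op 2 paint(2,3,K):
KKKKK
KKKKK
WWWKK
WWWKK
WWWKK
WWWRK
After op 3 paint(0,1,K):
KKKKK
KKKKK
WWWKK
WWWKK
WWWKK
WWWRK
After op 4 paint(1,1,W):
KKKKK
KWKKK
WWWKK
WWWKK
WWWKK
WWWRK
After op 5 fill(3,2,W) [0 cells changed]:
KKKKK
KWKKK
WWWKK
WWWKK
WWWKK
WWWRK
After op 6 paint(0,0,B):
BKKKK
KWKKK
WWWKK
WWWKK
WWWKK
WWWRK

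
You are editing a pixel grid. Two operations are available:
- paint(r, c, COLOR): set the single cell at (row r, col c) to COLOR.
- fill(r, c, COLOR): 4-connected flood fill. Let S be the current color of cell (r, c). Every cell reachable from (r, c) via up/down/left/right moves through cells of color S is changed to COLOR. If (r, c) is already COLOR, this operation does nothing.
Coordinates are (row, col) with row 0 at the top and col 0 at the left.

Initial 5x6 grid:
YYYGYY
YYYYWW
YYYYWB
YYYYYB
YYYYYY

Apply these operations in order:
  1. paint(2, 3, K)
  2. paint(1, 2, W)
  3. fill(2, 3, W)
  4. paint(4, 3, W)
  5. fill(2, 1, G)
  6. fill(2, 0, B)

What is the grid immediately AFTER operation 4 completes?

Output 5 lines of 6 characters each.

Answer: YYYGYY
YYWYWW
YYYWWB
YYYYYB
YYYWYY

Derivation:
After op 1 paint(2,3,K):
YYYGYY
YYYYWW
YYYKWB
YYYYYB
YYYYYY
After op 2 paint(1,2,W):
YYYGYY
YYWYWW
YYYKWB
YYYYYB
YYYYYY
After op 3 fill(2,3,W) [1 cells changed]:
YYYGYY
YYWYWW
YYYWWB
YYYYYB
YYYYYY
After op 4 paint(4,3,W):
YYYGYY
YYWYWW
YYYWWB
YYYYYB
YYYWYY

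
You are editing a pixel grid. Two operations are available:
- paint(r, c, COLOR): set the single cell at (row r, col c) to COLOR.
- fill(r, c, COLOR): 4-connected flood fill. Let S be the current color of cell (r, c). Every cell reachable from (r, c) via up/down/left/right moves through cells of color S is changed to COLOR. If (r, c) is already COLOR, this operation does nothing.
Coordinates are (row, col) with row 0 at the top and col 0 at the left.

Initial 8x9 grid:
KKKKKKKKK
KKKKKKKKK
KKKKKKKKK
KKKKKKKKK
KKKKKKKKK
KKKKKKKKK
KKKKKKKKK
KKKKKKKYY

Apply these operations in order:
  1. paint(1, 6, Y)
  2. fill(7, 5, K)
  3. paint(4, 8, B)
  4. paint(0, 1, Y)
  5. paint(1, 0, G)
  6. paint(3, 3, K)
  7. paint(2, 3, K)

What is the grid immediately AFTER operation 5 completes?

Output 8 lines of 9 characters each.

Answer: KYKKKKKKK
GKKKKKYKK
KKKKKKKKK
KKKKKKKKK
KKKKKKKKB
KKKKKKKKK
KKKKKKKKK
KKKKKKKYY

Derivation:
After op 1 paint(1,6,Y):
KKKKKKKKK
KKKKKKYKK
KKKKKKKKK
KKKKKKKKK
KKKKKKKKK
KKKKKKKKK
KKKKKKKKK
KKKKKKKYY
After op 2 fill(7,5,K) [0 cells changed]:
KKKKKKKKK
KKKKKKYKK
KKKKKKKKK
KKKKKKKKK
KKKKKKKKK
KKKKKKKKK
KKKKKKKKK
KKKKKKKYY
After op 3 paint(4,8,B):
KKKKKKKKK
KKKKKKYKK
KKKKKKKKK
KKKKKKKKK
KKKKKKKKB
KKKKKKKKK
KKKKKKKKK
KKKKKKKYY
After op 4 paint(0,1,Y):
KYKKKKKKK
KKKKKKYKK
KKKKKKKKK
KKKKKKKKK
KKKKKKKKB
KKKKKKKKK
KKKKKKKKK
KKKKKKKYY
After op 5 paint(1,0,G):
KYKKKKKKK
GKKKKKYKK
KKKKKKKKK
KKKKKKKKK
KKKKKKKKB
KKKKKKKKK
KKKKKKKKK
KKKKKKKYY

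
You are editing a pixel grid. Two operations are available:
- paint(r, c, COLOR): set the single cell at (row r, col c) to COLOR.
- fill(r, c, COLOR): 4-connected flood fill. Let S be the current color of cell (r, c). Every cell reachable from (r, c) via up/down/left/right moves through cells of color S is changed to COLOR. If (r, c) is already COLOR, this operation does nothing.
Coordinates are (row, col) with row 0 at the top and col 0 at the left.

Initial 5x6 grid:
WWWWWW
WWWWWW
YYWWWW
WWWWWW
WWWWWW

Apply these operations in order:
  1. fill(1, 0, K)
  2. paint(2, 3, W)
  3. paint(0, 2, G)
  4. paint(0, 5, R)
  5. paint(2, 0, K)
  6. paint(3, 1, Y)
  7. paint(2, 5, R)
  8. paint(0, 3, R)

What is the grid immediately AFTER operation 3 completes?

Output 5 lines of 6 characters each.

After op 1 fill(1,0,K) [28 cells changed]:
KKKKKK
KKKKKK
YYKKKK
KKKKKK
KKKKKK
After op 2 paint(2,3,W):
KKKKKK
KKKKKK
YYKWKK
KKKKKK
KKKKKK
After op 3 paint(0,2,G):
KKGKKK
KKKKKK
YYKWKK
KKKKKK
KKKKKK

Answer: KKGKKK
KKKKKK
YYKWKK
KKKKKK
KKKKKK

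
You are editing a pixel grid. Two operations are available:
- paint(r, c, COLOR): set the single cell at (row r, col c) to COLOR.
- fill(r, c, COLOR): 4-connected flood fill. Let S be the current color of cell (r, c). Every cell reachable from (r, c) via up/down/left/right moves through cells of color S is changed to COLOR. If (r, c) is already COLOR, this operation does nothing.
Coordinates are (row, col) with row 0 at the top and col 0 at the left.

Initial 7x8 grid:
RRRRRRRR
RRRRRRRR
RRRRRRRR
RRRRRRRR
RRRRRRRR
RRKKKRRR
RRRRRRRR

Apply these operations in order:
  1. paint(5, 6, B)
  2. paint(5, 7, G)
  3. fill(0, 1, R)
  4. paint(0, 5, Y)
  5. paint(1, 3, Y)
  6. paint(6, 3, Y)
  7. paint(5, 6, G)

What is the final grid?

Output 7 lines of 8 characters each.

Answer: RRRRRYRR
RRRYRRRR
RRRRRRRR
RRRRRRRR
RRRRRRRR
RRKKKRGG
RRRYRRRR

Derivation:
After op 1 paint(5,6,B):
RRRRRRRR
RRRRRRRR
RRRRRRRR
RRRRRRRR
RRRRRRRR
RRKKKRBR
RRRRRRRR
After op 2 paint(5,7,G):
RRRRRRRR
RRRRRRRR
RRRRRRRR
RRRRRRRR
RRRRRRRR
RRKKKRBG
RRRRRRRR
After op 3 fill(0,1,R) [0 cells changed]:
RRRRRRRR
RRRRRRRR
RRRRRRRR
RRRRRRRR
RRRRRRRR
RRKKKRBG
RRRRRRRR
After op 4 paint(0,5,Y):
RRRRRYRR
RRRRRRRR
RRRRRRRR
RRRRRRRR
RRRRRRRR
RRKKKRBG
RRRRRRRR
After op 5 paint(1,3,Y):
RRRRRYRR
RRRYRRRR
RRRRRRRR
RRRRRRRR
RRRRRRRR
RRKKKRBG
RRRRRRRR
After op 6 paint(6,3,Y):
RRRRRYRR
RRRYRRRR
RRRRRRRR
RRRRRRRR
RRRRRRRR
RRKKKRBG
RRRYRRRR
After op 7 paint(5,6,G):
RRRRRYRR
RRRYRRRR
RRRRRRRR
RRRRRRRR
RRRRRRRR
RRKKKRGG
RRRYRRRR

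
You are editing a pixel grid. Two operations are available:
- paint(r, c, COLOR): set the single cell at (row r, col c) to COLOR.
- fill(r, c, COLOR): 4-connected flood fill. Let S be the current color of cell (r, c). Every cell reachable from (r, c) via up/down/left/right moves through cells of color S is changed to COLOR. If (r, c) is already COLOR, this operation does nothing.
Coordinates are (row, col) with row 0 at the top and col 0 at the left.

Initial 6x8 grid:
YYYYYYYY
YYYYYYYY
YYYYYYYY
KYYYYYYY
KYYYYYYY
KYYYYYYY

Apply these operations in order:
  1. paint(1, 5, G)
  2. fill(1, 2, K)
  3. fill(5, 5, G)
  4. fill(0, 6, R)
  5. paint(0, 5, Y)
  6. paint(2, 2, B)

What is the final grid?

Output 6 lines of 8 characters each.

Answer: RRRRRYRR
RRRRRRRR
RRBRRRRR
RRRRRRRR
RRRRRRRR
RRRRRRRR

Derivation:
After op 1 paint(1,5,G):
YYYYYYYY
YYYYYGYY
YYYYYYYY
KYYYYYYY
KYYYYYYY
KYYYYYYY
After op 2 fill(1,2,K) [44 cells changed]:
KKKKKKKK
KKKKKGKK
KKKKKKKK
KKKKKKKK
KKKKKKKK
KKKKKKKK
After op 3 fill(5,5,G) [47 cells changed]:
GGGGGGGG
GGGGGGGG
GGGGGGGG
GGGGGGGG
GGGGGGGG
GGGGGGGG
After op 4 fill(0,6,R) [48 cells changed]:
RRRRRRRR
RRRRRRRR
RRRRRRRR
RRRRRRRR
RRRRRRRR
RRRRRRRR
After op 5 paint(0,5,Y):
RRRRRYRR
RRRRRRRR
RRRRRRRR
RRRRRRRR
RRRRRRRR
RRRRRRRR
After op 6 paint(2,2,B):
RRRRRYRR
RRRRRRRR
RRBRRRRR
RRRRRRRR
RRRRRRRR
RRRRRRRR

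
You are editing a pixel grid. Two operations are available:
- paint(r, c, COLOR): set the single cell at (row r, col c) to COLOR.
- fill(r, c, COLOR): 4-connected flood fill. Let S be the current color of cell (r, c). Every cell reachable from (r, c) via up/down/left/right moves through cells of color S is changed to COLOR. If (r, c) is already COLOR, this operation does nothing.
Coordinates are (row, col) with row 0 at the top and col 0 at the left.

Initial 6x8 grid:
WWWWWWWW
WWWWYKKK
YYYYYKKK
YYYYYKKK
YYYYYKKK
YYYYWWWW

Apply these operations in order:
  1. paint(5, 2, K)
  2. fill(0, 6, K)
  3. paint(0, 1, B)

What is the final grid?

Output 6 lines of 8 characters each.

After op 1 paint(5,2,K):
WWWWWWWW
WWWWYKKK
YYYYYKKK
YYYYYKKK
YYYYYKKK
YYKYWWWW
After op 2 fill(0,6,K) [12 cells changed]:
KKKKKKKK
KKKKYKKK
YYYYYKKK
YYYYYKKK
YYYYYKKK
YYKYWWWW
After op 3 paint(0,1,B):
KBKKKKKK
KKKKYKKK
YYYYYKKK
YYYYYKKK
YYYYYKKK
YYKYWWWW

Answer: KBKKKKKK
KKKKYKKK
YYYYYKKK
YYYYYKKK
YYYYYKKK
YYKYWWWW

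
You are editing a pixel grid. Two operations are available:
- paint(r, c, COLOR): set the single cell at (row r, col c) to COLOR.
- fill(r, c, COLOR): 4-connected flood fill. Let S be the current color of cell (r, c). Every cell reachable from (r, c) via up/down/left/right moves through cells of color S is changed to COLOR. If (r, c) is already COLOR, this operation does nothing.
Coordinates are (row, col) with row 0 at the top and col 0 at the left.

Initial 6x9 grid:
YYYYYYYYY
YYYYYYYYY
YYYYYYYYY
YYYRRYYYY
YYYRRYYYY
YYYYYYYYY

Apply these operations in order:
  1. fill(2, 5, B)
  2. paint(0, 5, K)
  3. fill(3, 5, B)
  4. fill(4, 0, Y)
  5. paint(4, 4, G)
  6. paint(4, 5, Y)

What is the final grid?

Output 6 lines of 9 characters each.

After op 1 fill(2,5,B) [50 cells changed]:
BBBBBBBBB
BBBBBBBBB
BBBBBBBBB
BBBRRBBBB
BBBRRBBBB
BBBBBBBBB
After op 2 paint(0,5,K):
BBBBBKBBB
BBBBBBBBB
BBBBBBBBB
BBBRRBBBB
BBBRRBBBB
BBBBBBBBB
After op 3 fill(3,5,B) [0 cells changed]:
BBBBBKBBB
BBBBBBBBB
BBBBBBBBB
BBBRRBBBB
BBBRRBBBB
BBBBBBBBB
After op 4 fill(4,0,Y) [49 cells changed]:
YYYYYKYYY
YYYYYYYYY
YYYYYYYYY
YYYRRYYYY
YYYRRYYYY
YYYYYYYYY
After op 5 paint(4,4,G):
YYYYYKYYY
YYYYYYYYY
YYYYYYYYY
YYYRRYYYY
YYYRGYYYY
YYYYYYYYY
After op 6 paint(4,5,Y):
YYYYYKYYY
YYYYYYYYY
YYYYYYYYY
YYYRRYYYY
YYYRGYYYY
YYYYYYYYY

Answer: YYYYYKYYY
YYYYYYYYY
YYYYYYYYY
YYYRRYYYY
YYYRGYYYY
YYYYYYYYY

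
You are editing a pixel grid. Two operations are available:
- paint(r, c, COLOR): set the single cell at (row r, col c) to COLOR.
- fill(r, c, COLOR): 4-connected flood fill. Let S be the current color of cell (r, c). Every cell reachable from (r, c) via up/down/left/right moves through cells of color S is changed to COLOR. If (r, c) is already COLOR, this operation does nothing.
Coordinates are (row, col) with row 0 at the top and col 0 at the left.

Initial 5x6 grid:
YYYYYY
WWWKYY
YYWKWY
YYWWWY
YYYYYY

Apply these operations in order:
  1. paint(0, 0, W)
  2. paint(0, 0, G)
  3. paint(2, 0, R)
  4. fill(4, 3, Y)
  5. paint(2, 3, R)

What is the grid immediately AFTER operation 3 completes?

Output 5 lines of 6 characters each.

After op 1 paint(0,0,W):
WYYYYY
WWWKYY
YYWKWY
YYWWWY
YYYYYY
After op 2 paint(0,0,G):
GYYYYY
WWWKYY
YYWKWY
YYWWWY
YYYYYY
After op 3 paint(2,0,R):
GYYYYY
WWWKYY
RYWKWY
YYWWWY
YYYYYY

Answer: GYYYYY
WWWKYY
RYWKWY
YYWWWY
YYYYYY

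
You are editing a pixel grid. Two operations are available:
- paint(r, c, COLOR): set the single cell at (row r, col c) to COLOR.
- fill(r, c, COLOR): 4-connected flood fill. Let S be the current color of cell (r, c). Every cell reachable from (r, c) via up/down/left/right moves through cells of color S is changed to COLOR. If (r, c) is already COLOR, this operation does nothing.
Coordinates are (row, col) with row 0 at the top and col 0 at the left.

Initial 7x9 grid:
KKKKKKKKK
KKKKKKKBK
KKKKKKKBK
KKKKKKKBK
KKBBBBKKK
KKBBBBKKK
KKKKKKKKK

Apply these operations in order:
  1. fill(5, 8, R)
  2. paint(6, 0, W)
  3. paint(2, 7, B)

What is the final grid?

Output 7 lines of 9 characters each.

Answer: RRRRRRRRR
RRRRRRRBR
RRRRRRRBR
RRRRRRRBR
RRBBBBRRR
RRBBBBRRR
WRRRRRRRR

Derivation:
After op 1 fill(5,8,R) [52 cells changed]:
RRRRRRRRR
RRRRRRRBR
RRRRRRRBR
RRRRRRRBR
RRBBBBRRR
RRBBBBRRR
RRRRRRRRR
After op 2 paint(6,0,W):
RRRRRRRRR
RRRRRRRBR
RRRRRRRBR
RRRRRRRBR
RRBBBBRRR
RRBBBBRRR
WRRRRRRRR
After op 3 paint(2,7,B):
RRRRRRRRR
RRRRRRRBR
RRRRRRRBR
RRRRRRRBR
RRBBBBRRR
RRBBBBRRR
WRRRRRRRR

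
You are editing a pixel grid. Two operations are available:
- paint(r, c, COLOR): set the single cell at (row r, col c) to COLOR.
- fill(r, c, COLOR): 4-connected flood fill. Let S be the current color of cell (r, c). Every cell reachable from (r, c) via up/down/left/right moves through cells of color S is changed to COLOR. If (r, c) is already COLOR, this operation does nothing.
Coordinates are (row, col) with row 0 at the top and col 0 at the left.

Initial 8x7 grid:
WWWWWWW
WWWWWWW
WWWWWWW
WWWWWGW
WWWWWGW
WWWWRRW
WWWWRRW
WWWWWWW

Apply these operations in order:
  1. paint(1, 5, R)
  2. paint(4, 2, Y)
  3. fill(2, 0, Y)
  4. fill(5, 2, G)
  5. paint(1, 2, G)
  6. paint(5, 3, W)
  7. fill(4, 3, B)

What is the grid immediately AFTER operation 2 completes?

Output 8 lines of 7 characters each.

Answer: WWWWWWW
WWWWWRW
WWWWWWW
WWWWWGW
WWYWWGW
WWWWRRW
WWWWRRW
WWWWWWW

Derivation:
After op 1 paint(1,5,R):
WWWWWWW
WWWWWRW
WWWWWWW
WWWWWGW
WWWWWGW
WWWWRRW
WWWWRRW
WWWWWWW
After op 2 paint(4,2,Y):
WWWWWWW
WWWWWRW
WWWWWWW
WWWWWGW
WWYWWGW
WWWWRRW
WWWWRRW
WWWWWWW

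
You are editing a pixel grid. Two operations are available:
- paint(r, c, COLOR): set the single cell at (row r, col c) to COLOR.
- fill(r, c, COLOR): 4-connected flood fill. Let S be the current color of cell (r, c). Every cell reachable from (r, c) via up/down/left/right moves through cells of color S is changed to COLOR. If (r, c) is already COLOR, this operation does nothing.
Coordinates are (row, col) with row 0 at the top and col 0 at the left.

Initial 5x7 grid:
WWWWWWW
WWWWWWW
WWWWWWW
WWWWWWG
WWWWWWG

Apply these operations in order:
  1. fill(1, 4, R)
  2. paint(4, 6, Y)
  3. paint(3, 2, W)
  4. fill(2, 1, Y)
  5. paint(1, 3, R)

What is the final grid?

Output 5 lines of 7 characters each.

Answer: YYYYYYY
YYYRYYY
YYYYYYY
YYWYYYG
YYYYYYY

Derivation:
After op 1 fill(1,4,R) [33 cells changed]:
RRRRRRR
RRRRRRR
RRRRRRR
RRRRRRG
RRRRRRG
After op 2 paint(4,6,Y):
RRRRRRR
RRRRRRR
RRRRRRR
RRRRRRG
RRRRRRY
After op 3 paint(3,2,W):
RRRRRRR
RRRRRRR
RRRRRRR
RRWRRRG
RRRRRRY
After op 4 fill(2,1,Y) [32 cells changed]:
YYYYYYY
YYYYYYY
YYYYYYY
YYWYYYG
YYYYYYY
After op 5 paint(1,3,R):
YYYYYYY
YYYRYYY
YYYYYYY
YYWYYYG
YYYYYYY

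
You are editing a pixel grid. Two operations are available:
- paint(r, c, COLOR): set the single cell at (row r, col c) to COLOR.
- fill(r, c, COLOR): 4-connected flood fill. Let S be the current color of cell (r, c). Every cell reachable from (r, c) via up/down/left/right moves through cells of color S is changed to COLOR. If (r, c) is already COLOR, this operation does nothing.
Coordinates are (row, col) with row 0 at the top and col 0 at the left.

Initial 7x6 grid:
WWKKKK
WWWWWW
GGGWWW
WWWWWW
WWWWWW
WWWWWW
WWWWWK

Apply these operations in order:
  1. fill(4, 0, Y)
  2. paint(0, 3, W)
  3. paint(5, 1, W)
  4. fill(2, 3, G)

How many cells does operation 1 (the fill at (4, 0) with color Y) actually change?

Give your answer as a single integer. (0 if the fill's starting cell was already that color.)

Answer: 34

Derivation:
After op 1 fill(4,0,Y) [34 cells changed]:
YYKKKK
YYYYYY
GGGYYY
YYYYYY
YYYYYY
YYYYYY
YYYYYK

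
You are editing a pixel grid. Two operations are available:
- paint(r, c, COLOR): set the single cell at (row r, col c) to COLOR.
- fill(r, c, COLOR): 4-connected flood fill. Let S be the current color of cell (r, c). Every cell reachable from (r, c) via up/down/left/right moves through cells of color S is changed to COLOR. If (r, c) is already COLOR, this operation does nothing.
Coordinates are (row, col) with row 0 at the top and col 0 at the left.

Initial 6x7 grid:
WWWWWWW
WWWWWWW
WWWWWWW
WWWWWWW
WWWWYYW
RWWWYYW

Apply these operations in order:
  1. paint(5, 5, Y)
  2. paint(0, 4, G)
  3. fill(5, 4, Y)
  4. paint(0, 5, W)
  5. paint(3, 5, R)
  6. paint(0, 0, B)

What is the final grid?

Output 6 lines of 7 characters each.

Answer: BWWWGWW
WWWWWWW
WWWWWWW
WWWWWRW
WWWWYYW
RWWWYYW

Derivation:
After op 1 paint(5,5,Y):
WWWWWWW
WWWWWWW
WWWWWWW
WWWWWWW
WWWWYYW
RWWWYYW
After op 2 paint(0,4,G):
WWWWGWW
WWWWWWW
WWWWWWW
WWWWWWW
WWWWYYW
RWWWYYW
After op 3 fill(5,4,Y) [0 cells changed]:
WWWWGWW
WWWWWWW
WWWWWWW
WWWWWWW
WWWWYYW
RWWWYYW
After op 4 paint(0,5,W):
WWWWGWW
WWWWWWW
WWWWWWW
WWWWWWW
WWWWYYW
RWWWYYW
After op 5 paint(3,5,R):
WWWWGWW
WWWWWWW
WWWWWWW
WWWWWRW
WWWWYYW
RWWWYYW
After op 6 paint(0,0,B):
BWWWGWW
WWWWWWW
WWWWWWW
WWWWWRW
WWWWYYW
RWWWYYW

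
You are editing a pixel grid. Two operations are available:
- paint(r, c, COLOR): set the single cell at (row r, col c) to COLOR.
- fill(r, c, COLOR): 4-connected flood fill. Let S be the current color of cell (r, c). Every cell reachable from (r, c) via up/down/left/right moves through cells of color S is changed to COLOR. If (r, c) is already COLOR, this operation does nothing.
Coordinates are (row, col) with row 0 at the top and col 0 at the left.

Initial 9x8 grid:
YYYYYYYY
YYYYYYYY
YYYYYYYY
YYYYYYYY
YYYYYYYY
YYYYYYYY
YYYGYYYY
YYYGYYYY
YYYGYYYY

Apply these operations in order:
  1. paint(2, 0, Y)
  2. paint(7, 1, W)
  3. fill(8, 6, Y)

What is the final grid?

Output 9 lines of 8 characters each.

After op 1 paint(2,0,Y):
YYYYYYYY
YYYYYYYY
YYYYYYYY
YYYYYYYY
YYYYYYYY
YYYYYYYY
YYYGYYYY
YYYGYYYY
YYYGYYYY
After op 2 paint(7,1,W):
YYYYYYYY
YYYYYYYY
YYYYYYYY
YYYYYYYY
YYYYYYYY
YYYYYYYY
YYYGYYYY
YWYGYYYY
YYYGYYYY
After op 3 fill(8,6,Y) [0 cells changed]:
YYYYYYYY
YYYYYYYY
YYYYYYYY
YYYYYYYY
YYYYYYYY
YYYYYYYY
YYYGYYYY
YWYGYYYY
YYYGYYYY

Answer: YYYYYYYY
YYYYYYYY
YYYYYYYY
YYYYYYYY
YYYYYYYY
YYYYYYYY
YYYGYYYY
YWYGYYYY
YYYGYYYY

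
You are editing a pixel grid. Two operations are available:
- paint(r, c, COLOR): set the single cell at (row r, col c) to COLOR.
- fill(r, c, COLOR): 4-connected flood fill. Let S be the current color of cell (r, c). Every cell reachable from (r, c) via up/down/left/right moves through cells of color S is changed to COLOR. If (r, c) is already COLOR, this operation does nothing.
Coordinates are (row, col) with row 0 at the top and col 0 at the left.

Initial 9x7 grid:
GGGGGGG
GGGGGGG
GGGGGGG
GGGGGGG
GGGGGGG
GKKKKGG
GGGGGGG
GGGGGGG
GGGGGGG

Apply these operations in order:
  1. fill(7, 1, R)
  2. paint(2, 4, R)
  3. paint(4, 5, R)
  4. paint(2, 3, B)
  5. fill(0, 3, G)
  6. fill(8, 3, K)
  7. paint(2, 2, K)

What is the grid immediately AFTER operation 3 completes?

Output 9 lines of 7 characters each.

Answer: RRRRRRR
RRRRRRR
RRRRRRR
RRRRRRR
RRRRRRR
RKKKKRR
RRRRRRR
RRRRRRR
RRRRRRR

Derivation:
After op 1 fill(7,1,R) [59 cells changed]:
RRRRRRR
RRRRRRR
RRRRRRR
RRRRRRR
RRRRRRR
RKKKKRR
RRRRRRR
RRRRRRR
RRRRRRR
After op 2 paint(2,4,R):
RRRRRRR
RRRRRRR
RRRRRRR
RRRRRRR
RRRRRRR
RKKKKRR
RRRRRRR
RRRRRRR
RRRRRRR
After op 3 paint(4,5,R):
RRRRRRR
RRRRRRR
RRRRRRR
RRRRRRR
RRRRRRR
RKKKKRR
RRRRRRR
RRRRRRR
RRRRRRR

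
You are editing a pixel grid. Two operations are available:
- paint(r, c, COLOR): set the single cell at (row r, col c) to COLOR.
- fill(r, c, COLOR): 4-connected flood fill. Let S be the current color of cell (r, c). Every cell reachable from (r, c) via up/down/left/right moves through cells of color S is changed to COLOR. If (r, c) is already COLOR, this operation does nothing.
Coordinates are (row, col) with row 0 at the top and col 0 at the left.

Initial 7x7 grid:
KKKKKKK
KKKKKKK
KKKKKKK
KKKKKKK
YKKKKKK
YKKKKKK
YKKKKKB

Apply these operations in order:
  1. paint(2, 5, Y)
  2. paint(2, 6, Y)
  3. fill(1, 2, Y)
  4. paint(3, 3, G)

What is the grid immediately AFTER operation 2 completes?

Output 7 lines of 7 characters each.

After op 1 paint(2,5,Y):
KKKKKKK
KKKKKKK
KKKKKYK
KKKKKKK
YKKKKKK
YKKKKKK
YKKKKKB
After op 2 paint(2,6,Y):
KKKKKKK
KKKKKKK
KKKKKYY
KKKKKKK
YKKKKKK
YKKKKKK
YKKKKKB

Answer: KKKKKKK
KKKKKKK
KKKKKYY
KKKKKKK
YKKKKKK
YKKKKKK
YKKKKKB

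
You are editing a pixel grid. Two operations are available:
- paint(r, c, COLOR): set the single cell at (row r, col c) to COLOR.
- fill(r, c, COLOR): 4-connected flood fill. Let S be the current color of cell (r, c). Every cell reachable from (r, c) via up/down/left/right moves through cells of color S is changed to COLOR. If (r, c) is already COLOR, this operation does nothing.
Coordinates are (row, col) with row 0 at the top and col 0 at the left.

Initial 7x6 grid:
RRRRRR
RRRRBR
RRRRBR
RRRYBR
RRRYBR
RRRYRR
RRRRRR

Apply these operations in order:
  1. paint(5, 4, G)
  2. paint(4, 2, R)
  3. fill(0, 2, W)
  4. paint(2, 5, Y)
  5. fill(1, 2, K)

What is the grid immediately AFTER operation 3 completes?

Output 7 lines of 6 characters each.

After op 1 paint(5,4,G):
RRRRRR
RRRRBR
RRRRBR
RRRYBR
RRRYBR
RRRYGR
RRRRRR
After op 2 paint(4,2,R):
RRRRRR
RRRRBR
RRRRBR
RRRYBR
RRRYBR
RRRYGR
RRRRRR
After op 3 fill(0,2,W) [34 cells changed]:
WWWWWW
WWWWBW
WWWWBW
WWWYBW
WWWYBW
WWWYGW
WWWWWW

Answer: WWWWWW
WWWWBW
WWWWBW
WWWYBW
WWWYBW
WWWYGW
WWWWWW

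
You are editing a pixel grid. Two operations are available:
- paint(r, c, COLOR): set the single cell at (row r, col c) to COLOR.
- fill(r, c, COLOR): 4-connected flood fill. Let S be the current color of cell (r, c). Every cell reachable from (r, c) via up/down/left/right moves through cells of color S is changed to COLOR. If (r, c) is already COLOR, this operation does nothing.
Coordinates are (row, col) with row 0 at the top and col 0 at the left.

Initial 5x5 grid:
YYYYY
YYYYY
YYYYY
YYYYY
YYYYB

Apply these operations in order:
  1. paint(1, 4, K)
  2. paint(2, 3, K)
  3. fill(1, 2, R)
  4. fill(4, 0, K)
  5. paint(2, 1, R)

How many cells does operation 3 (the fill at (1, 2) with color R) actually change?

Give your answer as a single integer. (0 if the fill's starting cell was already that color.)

After op 1 paint(1,4,K):
YYYYY
YYYYK
YYYYY
YYYYY
YYYYB
After op 2 paint(2,3,K):
YYYYY
YYYYK
YYYKY
YYYYY
YYYYB
After op 3 fill(1,2,R) [22 cells changed]:
RRRRR
RRRRK
RRRKR
RRRRR
RRRRB

Answer: 22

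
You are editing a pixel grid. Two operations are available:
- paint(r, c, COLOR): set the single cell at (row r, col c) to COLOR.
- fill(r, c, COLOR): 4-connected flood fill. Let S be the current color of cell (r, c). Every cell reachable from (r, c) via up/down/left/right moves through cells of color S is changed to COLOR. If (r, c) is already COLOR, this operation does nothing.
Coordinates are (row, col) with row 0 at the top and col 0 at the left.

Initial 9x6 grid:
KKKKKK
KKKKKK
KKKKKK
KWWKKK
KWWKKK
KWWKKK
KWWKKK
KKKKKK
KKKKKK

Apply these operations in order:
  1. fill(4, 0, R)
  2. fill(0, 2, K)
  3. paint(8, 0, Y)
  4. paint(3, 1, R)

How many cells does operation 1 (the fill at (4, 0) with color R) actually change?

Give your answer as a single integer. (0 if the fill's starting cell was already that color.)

Answer: 46

Derivation:
After op 1 fill(4,0,R) [46 cells changed]:
RRRRRR
RRRRRR
RRRRRR
RWWRRR
RWWRRR
RWWRRR
RWWRRR
RRRRRR
RRRRRR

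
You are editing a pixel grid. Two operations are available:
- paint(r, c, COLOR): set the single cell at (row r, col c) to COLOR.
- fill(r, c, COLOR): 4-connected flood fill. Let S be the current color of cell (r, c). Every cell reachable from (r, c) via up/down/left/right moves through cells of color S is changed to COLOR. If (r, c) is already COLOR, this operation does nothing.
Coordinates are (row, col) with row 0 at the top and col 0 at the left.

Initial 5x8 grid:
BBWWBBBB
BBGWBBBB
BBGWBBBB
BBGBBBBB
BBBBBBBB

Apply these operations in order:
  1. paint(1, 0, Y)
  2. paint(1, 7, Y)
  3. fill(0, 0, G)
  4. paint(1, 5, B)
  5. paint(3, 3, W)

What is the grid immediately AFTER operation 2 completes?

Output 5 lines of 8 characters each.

After op 1 paint(1,0,Y):
BBWWBBBB
YBGWBBBB
BBGWBBBB
BBGBBBBB
BBBBBBBB
After op 2 paint(1,7,Y):
BBWWBBBB
YBGWBBBY
BBGWBBBB
BBGBBBBB
BBBBBBBB

Answer: BBWWBBBB
YBGWBBBY
BBGWBBBB
BBGBBBBB
BBBBBBBB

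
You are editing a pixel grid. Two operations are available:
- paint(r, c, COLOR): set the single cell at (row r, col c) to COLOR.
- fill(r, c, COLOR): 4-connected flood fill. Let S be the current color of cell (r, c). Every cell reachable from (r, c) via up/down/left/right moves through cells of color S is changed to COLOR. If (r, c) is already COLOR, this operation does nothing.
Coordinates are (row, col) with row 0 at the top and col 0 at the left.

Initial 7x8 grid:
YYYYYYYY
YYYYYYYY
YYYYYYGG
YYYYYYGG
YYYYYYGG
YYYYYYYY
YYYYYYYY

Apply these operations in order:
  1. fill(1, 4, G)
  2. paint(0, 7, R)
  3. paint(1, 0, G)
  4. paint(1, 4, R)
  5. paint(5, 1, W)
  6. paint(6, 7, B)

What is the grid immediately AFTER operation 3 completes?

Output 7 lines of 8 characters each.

After op 1 fill(1,4,G) [50 cells changed]:
GGGGGGGG
GGGGGGGG
GGGGGGGG
GGGGGGGG
GGGGGGGG
GGGGGGGG
GGGGGGGG
After op 2 paint(0,7,R):
GGGGGGGR
GGGGGGGG
GGGGGGGG
GGGGGGGG
GGGGGGGG
GGGGGGGG
GGGGGGGG
After op 3 paint(1,0,G):
GGGGGGGR
GGGGGGGG
GGGGGGGG
GGGGGGGG
GGGGGGGG
GGGGGGGG
GGGGGGGG

Answer: GGGGGGGR
GGGGGGGG
GGGGGGGG
GGGGGGGG
GGGGGGGG
GGGGGGGG
GGGGGGGG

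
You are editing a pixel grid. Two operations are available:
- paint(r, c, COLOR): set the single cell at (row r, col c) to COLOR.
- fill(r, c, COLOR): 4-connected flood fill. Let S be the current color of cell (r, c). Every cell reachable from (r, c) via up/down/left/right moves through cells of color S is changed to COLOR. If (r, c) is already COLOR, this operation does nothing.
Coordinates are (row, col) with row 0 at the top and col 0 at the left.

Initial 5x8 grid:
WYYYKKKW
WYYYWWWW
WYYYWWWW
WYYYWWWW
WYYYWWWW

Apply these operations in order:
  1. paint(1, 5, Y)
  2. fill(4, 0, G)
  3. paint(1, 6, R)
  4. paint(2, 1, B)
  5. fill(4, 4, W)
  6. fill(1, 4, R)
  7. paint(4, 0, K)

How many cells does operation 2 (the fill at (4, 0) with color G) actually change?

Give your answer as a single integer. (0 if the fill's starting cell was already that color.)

Answer: 5

Derivation:
After op 1 paint(1,5,Y):
WYYYKKKW
WYYYWYWW
WYYYWWWW
WYYYWWWW
WYYYWWWW
After op 2 fill(4,0,G) [5 cells changed]:
GYYYKKKW
GYYYWYWW
GYYYWWWW
GYYYWWWW
GYYYWWWW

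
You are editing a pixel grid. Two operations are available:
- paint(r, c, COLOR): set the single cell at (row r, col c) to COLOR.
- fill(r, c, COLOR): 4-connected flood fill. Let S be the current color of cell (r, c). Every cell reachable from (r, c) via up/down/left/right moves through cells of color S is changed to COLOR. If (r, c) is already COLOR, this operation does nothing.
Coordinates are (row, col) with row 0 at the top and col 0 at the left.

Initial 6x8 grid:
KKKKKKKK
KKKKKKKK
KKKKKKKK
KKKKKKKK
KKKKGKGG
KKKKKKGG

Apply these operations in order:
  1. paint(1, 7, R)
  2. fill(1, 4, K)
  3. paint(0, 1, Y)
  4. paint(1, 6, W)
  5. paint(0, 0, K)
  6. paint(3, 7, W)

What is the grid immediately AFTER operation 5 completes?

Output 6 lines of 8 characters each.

After op 1 paint(1,7,R):
KKKKKKKK
KKKKKKKR
KKKKKKKK
KKKKKKKK
KKKKGKGG
KKKKKKGG
After op 2 fill(1,4,K) [0 cells changed]:
KKKKKKKK
KKKKKKKR
KKKKKKKK
KKKKKKKK
KKKKGKGG
KKKKKKGG
After op 3 paint(0,1,Y):
KYKKKKKK
KKKKKKKR
KKKKKKKK
KKKKKKKK
KKKKGKGG
KKKKKKGG
After op 4 paint(1,6,W):
KYKKKKKK
KKKKKKWR
KKKKKKKK
KKKKKKKK
KKKKGKGG
KKKKKKGG
After op 5 paint(0,0,K):
KYKKKKKK
KKKKKKWR
KKKKKKKK
KKKKKKKK
KKKKGKGG
KKKKKKGG

Answer: KYKKKKKK
KKKKKKWR
KKKKKKKK
KKKKKKKK
KKKKGKGG
KKKKKKGG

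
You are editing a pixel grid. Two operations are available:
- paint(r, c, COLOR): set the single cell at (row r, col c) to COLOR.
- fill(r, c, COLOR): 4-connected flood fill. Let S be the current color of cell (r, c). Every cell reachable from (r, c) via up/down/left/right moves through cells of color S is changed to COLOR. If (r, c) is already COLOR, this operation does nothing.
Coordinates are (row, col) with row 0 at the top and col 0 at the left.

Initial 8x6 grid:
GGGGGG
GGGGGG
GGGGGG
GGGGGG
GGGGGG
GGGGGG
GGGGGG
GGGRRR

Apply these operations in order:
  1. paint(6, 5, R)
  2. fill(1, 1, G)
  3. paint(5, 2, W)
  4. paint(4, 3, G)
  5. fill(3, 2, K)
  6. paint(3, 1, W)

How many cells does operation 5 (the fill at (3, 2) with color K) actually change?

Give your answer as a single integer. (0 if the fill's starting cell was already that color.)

Answer: 43

Derivation:
After op 1 paint(6,5,R):
GGGGGG
GGGGGG
GGGGGG
GGGGGG
GGGGGG
GGGGGG
GGGGGR
GGGRRR
After op 2 fill(1,1,G) [0 cells changed]:
GGGGGG
GGGGGG
GGGGGG
GGGGGG
GGGGGG
GGGGGG
GGGGGR
GGGRRR
After op 3 paint(5,2,W):
GGGGGG
GGGGGG
GGGGGG
GGGGGG
GGGGGG
GGWGGG
GGGGGR
GGGRRR
After op 4 paint(4,3,G):
GGGGGG
GGGGGG
GGGGGG
GGGGGG
GGGGGG
GGWGGG
GGGGGR
GGGRRR
After op 5 fill(3,2,K) [43 cells changed]:
KKKKKK
KKKKKK
KKKKKK
KKKKKK
KKKKKK
KKWKKK
KKKKKR
KKKRRR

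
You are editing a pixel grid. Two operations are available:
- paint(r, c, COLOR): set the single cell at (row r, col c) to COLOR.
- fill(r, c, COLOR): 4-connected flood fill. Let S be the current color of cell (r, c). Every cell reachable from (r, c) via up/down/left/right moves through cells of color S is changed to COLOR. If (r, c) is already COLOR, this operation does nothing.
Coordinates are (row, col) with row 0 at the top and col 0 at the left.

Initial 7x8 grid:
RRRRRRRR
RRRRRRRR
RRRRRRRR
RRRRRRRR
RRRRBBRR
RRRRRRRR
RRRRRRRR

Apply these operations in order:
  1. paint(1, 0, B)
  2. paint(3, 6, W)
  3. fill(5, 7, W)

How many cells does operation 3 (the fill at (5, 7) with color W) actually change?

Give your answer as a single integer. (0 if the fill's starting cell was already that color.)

After op 1 paint(1,0,B):
RRRRRRRR
BRRRRRRR
RRRRRRRR
RRRRRRRR
RRRRBBRR
RRRRRRRR
RRRRRRRR
After op 2 paint(3,6,W):
RRRRRRRR
BRRRRRRR
RRRRRRRR
RRRRRRWR
RRRRBBRR
RRRRRRRR
RRRRRRRR
After op 3 fill(5,7,W) [52 cells changed]:
WWWWWWWW
BWWWWWWW
WWWWWWWW
WWWWWWWW
WWWWBBWW
WWWWWWWW
WWWWWWWW

Answer: 52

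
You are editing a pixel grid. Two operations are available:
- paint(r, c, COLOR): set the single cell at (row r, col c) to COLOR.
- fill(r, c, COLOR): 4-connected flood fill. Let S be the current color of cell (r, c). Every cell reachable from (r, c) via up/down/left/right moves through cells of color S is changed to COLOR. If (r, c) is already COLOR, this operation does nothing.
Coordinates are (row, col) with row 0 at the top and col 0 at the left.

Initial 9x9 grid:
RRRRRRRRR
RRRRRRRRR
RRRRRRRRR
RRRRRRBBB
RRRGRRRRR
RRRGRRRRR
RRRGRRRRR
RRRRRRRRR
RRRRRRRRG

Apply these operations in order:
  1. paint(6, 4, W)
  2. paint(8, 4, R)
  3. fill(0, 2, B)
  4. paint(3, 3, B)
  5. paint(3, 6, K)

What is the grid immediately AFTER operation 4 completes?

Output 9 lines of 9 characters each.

Answer: BBBBBBBBB
BBBBBBBBB
BBBBBBBBB
BBBBBBBBB
BBBGBBBBB
BBBGBBBBB
BBBGWBBBB
BBBBBBBBB
BBBBBBBBG

Derivation:
After op 1 paint(6,4,W):
RRRRRRRRR
RRRRRRRRR
RRRRRRRRR
RRRRRRBBB
RRRGRRRRR
RRRGRRRRR
RRRGWRRRR
RRRRRRRRR
RRRRRRRRG
After op 2 paint(8,4,R):
RRRRRRRRR
RRRRRRRRR
RRRRRRRRR
RRRRRRBBB
RRRGRRRRR
RRRGRRRRR
RRRGWRRRR
RRRRRRRRR
RRRRRRRRG
After op 3 fill(0,2,B) [73 cells changed]:
BBBBBBBBB
BBBBBBBBB
BBBBBBBBB
BBBBBBBBB
BBBGBBBBB
BBBGBBBBB
BBBGWBBBB
BBBBBBBBB
BBBBBBBBG
After op 4 paint(3,3,B):
BBBBBBBBB
BBBBBBBBB
BBBBBBBBB
BBBBBBBBB
BBBGBBBBB
BBBGBBBBB
BBBGWBBBB
BBBBBBBBB
BBBBBBBBG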